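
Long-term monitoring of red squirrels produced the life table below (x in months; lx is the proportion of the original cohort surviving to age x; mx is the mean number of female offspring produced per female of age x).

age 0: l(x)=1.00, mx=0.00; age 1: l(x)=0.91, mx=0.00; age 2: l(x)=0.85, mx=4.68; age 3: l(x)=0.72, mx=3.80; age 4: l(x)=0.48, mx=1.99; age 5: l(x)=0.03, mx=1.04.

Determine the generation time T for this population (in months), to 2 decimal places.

2.62

lx·mx: 0, 0, 3.978, 2.736, 0.9552, 0.0312 → R0 = 7.7004
x·lx·mx: 0, 0, 7.956, 8.208, 3.8208, 0.156 → Σ = 20.1408
T = 20.1408 / 7.7004 = 2.615552… → 2.62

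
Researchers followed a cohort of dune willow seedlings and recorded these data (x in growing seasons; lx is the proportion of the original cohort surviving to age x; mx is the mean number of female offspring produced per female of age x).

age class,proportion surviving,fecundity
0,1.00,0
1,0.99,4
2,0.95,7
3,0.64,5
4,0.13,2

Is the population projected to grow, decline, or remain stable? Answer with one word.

R0 = Σ lx·mx = 0 + 3.96 + 6.65 + 3.2 + 0.26 = 14.07
R0 > 1, so the population is growing.

growing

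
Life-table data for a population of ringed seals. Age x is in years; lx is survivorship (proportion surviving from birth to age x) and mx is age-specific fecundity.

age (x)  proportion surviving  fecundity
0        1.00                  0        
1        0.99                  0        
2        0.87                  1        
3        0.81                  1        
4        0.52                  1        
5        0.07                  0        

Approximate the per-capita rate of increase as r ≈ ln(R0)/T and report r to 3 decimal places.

R0 = Σ lx·mx = 0 + 0 + 0.87 + 0.81 + 0.52 + 0 = 2.2
Σ x·lx·mx = 6.25; T = 6.25/2.2 = 2.84091…
r ≈ ln(R0)/T = ln(2.2)/2.84091… = 0.27754… → 0.278

0.278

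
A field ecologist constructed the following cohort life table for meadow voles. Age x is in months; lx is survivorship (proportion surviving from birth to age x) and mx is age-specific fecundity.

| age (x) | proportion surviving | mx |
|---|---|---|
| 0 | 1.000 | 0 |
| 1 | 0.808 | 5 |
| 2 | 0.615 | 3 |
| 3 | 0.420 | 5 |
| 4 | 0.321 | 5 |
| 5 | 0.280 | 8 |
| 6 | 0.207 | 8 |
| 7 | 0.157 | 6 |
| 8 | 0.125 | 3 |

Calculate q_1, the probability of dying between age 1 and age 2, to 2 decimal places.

0.24

q_1 = (l_1 − l_2) / l_1 = (0.808 − 0.615) / 0.808
     = 0.193 / 0.808 = 0.238861… → 0.24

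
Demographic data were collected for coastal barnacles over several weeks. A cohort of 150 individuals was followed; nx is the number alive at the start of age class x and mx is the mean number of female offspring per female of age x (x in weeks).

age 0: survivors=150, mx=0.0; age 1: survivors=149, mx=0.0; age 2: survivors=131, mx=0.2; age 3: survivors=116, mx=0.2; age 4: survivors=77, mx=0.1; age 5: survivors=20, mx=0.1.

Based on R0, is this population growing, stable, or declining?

lx = nx/n0 = nx/150: 1, 0.99333…, 0.87333…, 0.77333…, 0.51333…, 0.13333…
R0 = Σ lx·mx = 0 + 0 + 0.174667… + 0.154667… + 0.051333… + 0.013333… = 0.394…
R0 < 1, so the population is declining.

declining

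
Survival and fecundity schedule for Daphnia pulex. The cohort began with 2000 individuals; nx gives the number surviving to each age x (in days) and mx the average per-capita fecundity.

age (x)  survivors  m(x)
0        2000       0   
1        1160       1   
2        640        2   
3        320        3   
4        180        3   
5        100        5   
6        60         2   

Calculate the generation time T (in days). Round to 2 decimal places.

2.63

lx = nx/n0 = nx/2000: 1, 0.58, 0.32, 0.16, 0.09, 0.05, 0.03
lx·mx: 0, 0.58, 0.64, 0.48, 0.27, 0.25, 0.06 → R0 = 2.28
x·lx·mx: 0, 0.58, 1.28, 1.44, 1.08, 1.25, 0.36 → Σ = 5.99
T = 5.99 / 2.28 = 2.627193… → 2.63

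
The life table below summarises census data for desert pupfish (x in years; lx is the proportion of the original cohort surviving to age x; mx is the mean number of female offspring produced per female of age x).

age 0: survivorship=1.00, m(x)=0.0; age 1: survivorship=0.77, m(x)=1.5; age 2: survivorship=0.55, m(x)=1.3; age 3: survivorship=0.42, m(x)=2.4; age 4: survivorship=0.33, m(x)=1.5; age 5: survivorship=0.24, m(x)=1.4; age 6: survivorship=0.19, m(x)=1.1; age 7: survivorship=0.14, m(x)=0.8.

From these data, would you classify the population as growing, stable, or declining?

R0 = Σ lx·mx = 0 + 1.155 + 0.715 + 1.008 + 0.495 + 0.336 + 0.209 + 0.112 = 4.03
R0 > 1, so the population is growing.

growing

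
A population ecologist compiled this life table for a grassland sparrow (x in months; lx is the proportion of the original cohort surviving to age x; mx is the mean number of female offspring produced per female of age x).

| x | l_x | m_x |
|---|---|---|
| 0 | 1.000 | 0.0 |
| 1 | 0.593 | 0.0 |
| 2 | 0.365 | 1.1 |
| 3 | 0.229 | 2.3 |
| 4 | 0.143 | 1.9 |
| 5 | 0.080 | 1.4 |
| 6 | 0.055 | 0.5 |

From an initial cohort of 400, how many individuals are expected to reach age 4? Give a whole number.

57

Expected survivors = N0 · l_4 = 400 × 0.143 = 57.2 → 57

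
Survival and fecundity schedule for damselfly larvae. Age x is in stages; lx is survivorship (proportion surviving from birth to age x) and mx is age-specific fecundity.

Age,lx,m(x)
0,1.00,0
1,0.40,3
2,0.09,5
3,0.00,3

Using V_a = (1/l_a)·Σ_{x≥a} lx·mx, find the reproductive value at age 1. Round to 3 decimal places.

4.125

lx·mx for x ≥ 1: 1.2, 0.45, 0 → sum = 1.65
V_1 = 1.65 / l_1 = 1.65 / 0.4 = 4.125 → 4.125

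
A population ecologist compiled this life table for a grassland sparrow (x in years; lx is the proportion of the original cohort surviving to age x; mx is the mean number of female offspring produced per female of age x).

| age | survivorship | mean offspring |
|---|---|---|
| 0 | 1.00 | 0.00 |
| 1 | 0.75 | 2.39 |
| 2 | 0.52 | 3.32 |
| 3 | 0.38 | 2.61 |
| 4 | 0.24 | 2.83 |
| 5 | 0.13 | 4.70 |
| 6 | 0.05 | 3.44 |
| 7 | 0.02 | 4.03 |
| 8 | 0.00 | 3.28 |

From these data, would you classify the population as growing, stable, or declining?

R0 = Σ lx·mx = 0 + 1.7925 + 1.7264 + 0.9918 + 0.6792 + 0.611 + 0.172 + 0.0806 + 0 = 6.0535
R0 > 1, so the population is growing.

growing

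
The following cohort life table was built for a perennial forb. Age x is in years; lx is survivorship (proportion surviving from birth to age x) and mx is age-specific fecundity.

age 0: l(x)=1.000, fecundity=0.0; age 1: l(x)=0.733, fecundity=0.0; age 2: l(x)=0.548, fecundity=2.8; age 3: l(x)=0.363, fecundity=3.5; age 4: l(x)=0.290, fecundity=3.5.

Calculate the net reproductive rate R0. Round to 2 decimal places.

lx·mx by age: 0, 0, 1.5344, 1.2705, 1.015
R0 = Σ lx·mx = 3.8199 → 3.82

3.82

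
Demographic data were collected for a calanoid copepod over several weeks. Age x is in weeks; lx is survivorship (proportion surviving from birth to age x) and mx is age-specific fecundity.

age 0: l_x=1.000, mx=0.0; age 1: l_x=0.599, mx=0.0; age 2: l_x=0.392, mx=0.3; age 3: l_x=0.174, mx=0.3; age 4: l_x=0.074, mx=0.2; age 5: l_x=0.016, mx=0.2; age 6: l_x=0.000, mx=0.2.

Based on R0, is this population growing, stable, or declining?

R0 = Σ lx·mx = 0 + 0 + 0.1176 + 0.0522 + 0.0148 + 0.0032 + 0 = 0.1878
R0 < 1, so the population is declining.

declining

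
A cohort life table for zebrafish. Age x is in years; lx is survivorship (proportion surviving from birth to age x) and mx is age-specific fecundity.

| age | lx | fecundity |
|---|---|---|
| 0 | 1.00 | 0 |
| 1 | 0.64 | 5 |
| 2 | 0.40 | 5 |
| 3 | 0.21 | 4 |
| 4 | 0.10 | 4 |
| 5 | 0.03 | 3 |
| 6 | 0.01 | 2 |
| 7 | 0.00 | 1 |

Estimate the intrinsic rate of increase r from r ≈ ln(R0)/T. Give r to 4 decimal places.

R0 = Σ lx·mx = 0 + 3.2 + 2 + 0.84 + 0.4 + 0.09 + 0.02 + 0 = 6.55
Σ x·lx·mx = 11.89; T = 11.89/6.55 = 1.81527…
r ≈ ln(R0)/T = ln(6.55)/1.81527… = 1.035366… → 1.0354

1.0354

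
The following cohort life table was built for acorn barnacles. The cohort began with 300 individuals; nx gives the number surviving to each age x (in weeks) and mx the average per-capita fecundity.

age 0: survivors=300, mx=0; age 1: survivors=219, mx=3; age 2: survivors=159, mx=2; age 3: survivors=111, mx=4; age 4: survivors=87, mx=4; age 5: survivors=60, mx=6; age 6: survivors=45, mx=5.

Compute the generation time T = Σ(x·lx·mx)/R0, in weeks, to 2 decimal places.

lx = nx/n0 = nx/300: 1, 0.73, 0.53, 0.37, 0.29, 0.2, 0.15
lx·mx: 0, 2.19, 1.06, 1.48, 1.16, 1.2, 0.75 → R0 = 7.84
x·lx·mx: 0, 2.19, 2.12, 4.44, 4.64, 6, 4.5 → Σ = 23.89
T = 23.89 / 7.84 = 3.047194… → 3.05

3.05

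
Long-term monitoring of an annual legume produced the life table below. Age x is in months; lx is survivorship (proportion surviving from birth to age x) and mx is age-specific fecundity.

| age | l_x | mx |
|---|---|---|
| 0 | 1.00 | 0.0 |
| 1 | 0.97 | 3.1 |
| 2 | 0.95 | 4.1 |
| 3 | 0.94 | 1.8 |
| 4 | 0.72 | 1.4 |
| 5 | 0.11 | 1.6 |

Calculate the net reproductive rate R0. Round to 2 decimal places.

lx·mx by age: 0, 3.007, 3.895, 1.692, 1.008, 0.176
R0 = Σ lx·mx = 9.778 → 9.78

9.78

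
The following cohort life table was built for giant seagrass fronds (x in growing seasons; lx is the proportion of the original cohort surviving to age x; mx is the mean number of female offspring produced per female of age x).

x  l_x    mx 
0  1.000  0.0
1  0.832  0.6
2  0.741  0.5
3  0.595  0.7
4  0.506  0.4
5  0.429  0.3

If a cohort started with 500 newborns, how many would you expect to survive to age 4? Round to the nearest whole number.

253

Expected survivors = N0 · l_4 = 500 × 0.506 = 253 → 253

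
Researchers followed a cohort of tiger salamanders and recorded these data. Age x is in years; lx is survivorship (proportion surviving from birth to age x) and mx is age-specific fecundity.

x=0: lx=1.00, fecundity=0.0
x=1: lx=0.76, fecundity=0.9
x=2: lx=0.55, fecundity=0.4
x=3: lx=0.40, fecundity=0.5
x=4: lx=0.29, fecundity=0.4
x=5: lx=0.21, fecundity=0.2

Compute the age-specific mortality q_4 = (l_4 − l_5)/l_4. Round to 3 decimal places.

0.276

q_4 = (l_4 − l_5) / l_4 = (0.29 − 0.21) / 0.29
     = 0.08 / 0.29 = 0.275862… → 0.276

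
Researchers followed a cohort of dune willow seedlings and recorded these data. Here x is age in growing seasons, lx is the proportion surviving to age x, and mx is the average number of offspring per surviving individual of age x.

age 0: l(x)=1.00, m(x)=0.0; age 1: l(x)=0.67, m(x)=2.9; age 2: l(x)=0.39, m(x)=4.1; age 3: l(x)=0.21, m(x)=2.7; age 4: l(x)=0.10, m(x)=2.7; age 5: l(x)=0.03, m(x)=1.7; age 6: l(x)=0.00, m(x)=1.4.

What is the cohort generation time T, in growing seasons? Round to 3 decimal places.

1.846

lx·mx: 0, 1.943, 1.599, 0.567, 0.27, 0.051, 0 → R0 = 4.43
x·lx·mx: 0, 1.943, 3.198, 1.701, 1.08, 0.255, 0 → Σ = 8.177
T = 8.177 / 4.43 = 1.845824… → 1.846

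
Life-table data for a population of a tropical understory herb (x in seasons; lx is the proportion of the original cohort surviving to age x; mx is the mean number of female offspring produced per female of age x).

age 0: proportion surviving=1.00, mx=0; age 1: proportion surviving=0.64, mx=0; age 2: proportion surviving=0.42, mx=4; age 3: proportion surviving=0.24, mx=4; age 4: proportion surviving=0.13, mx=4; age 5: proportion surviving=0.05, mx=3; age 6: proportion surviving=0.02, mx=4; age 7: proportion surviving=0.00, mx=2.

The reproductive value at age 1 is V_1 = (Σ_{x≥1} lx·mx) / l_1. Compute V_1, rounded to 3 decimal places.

5.297

lx·mx for x ≥ 1: 0, 1.68, 0.96, 0.52, 0.15, 0.08, 0 → sum = 3.39
V_1 = 3.39 / l_1 = 3.39 / 0.64 = 5.296875 → 5.297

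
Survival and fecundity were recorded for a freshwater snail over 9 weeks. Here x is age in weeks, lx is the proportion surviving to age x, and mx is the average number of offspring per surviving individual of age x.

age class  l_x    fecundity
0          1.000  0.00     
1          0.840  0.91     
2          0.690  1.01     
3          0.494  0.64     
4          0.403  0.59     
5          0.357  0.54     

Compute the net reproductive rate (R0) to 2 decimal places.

2.21

lx·mx by age: 0, 0.7644, 0.6969, 0.31616, 0.23777, 0.19278
R0 = Σ lx·mx = 2.20801 → 2.21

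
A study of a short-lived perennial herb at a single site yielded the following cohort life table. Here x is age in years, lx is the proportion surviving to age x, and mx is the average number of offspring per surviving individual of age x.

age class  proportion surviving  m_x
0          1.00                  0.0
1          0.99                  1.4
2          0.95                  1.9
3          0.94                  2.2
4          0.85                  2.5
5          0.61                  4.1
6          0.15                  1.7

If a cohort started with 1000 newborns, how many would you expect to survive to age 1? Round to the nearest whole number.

Expected survivors = N0 · l_1 = 1000 × 0.99 = 990 → 990

990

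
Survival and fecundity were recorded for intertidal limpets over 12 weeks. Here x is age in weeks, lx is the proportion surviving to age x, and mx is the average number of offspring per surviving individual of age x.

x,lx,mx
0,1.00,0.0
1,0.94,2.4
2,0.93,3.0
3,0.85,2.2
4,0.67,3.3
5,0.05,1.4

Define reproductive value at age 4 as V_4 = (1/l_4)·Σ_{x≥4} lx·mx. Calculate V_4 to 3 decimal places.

lx·mx for x ≥ 4: 2.211, 0.07 → sum = 2.281
V_4 = 2.281 / l_4 = 2.281 / 0.67 = 3.404478… → 3.404

3.404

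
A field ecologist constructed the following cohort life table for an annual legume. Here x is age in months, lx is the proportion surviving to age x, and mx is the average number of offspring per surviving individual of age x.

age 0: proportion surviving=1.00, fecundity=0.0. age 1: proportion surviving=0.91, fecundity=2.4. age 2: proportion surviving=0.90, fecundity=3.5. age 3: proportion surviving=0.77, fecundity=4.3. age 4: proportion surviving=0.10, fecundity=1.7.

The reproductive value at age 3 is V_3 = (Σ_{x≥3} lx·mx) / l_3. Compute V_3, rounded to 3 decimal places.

lx·mx for x ≥ 3: 3.311, 0.17 → sum = 3.481
V_3 = 3.481 / l_3 = 3.481 / 0.77 = 4.520779… → 4.521

4.521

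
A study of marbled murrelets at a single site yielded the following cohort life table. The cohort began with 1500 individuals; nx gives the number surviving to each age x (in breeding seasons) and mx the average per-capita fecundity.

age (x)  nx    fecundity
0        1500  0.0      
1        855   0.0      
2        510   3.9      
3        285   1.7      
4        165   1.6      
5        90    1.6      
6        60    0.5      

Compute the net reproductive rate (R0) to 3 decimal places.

lx = nx/n0 = nx/1500: 1, 0.57, 0.34, 0.19, 0.11, 0.06, 0.04
lx·mx by age: 0, 0, 1.326, 0.323, 0.176, 0.096, 0.02
R0 = Σ lx·mx = 1.941 → 1.941

1.941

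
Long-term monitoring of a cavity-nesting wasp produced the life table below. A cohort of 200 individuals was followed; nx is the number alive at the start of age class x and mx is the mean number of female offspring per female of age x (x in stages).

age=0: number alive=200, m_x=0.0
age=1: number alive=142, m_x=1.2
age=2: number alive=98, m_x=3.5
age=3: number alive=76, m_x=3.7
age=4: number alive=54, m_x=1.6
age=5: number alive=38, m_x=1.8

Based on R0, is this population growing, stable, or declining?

lx = nx/n0 = nx/200: 1, 0.71, 0.49, 0.38, 0.27, 0.19
R0 = Σ lx·mx = 0 + 0.852 + 1.715 + 1.406 + 0.432 + 0.342 = 4.747
R0 > 1, so the population is growing.

growing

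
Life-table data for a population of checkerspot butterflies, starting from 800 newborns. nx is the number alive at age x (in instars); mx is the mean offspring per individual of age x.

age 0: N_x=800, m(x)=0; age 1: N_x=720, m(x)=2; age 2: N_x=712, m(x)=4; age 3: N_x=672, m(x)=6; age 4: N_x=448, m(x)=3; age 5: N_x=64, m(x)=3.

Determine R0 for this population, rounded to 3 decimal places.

12.320

lx = nx/n0 = nx/800: 1, 0.9, 0.89, 0.84, 0.56, 0.08
lx·mx by age: 0, 1.8, 3.56, 5.04, 1.68, 0.24
R0 = Σ lx·mx = 12.32 → 12.320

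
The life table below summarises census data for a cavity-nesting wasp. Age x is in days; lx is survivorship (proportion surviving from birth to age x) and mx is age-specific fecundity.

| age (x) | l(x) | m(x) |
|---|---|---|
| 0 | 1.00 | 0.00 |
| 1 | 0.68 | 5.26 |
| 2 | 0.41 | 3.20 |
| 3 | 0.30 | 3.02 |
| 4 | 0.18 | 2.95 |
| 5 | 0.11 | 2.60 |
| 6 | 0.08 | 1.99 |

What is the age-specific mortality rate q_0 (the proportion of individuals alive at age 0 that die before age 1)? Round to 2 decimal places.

0.32

q_0 = (l_0 − l_1) / l_0 = (1 − 0.68) / 1
     = 0.32 / 1 = 0.32 → 0.32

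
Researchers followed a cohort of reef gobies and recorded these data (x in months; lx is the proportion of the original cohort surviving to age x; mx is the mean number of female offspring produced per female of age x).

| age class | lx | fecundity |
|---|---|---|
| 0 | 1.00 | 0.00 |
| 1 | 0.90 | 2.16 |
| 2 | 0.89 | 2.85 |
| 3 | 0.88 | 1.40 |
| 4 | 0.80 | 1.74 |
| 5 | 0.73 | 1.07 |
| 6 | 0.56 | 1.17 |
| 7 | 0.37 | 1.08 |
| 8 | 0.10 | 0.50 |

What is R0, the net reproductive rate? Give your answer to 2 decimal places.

lx·mx by age: 0, 1.944, 2.5365, 1.232, 1.392, 0.7811, 0.6552, 0.3996, 0.05
R0 = Σ lx·mx = 8.9904 → 8.99

8.99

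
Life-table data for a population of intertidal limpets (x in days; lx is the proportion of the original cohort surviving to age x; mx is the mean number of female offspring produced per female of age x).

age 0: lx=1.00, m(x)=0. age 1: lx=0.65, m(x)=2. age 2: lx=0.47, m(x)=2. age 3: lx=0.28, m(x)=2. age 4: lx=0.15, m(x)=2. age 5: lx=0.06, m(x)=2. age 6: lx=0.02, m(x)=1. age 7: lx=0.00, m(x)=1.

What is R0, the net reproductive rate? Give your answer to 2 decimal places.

lx·mx by age: 0, 1.3, 0.94, 0.56, 0.3, 0.12, 0.02, 0
R0 = Σ lx·mx = 3.24 → 3.24

3.24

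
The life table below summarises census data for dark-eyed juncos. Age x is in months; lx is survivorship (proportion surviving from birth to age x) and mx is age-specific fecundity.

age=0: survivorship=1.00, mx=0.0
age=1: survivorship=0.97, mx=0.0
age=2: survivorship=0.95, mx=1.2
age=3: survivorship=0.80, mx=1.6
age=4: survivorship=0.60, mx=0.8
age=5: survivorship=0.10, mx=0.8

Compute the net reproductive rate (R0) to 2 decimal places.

2.98

lx·mx by age: 0, 0, 1.14, 1.28, 0.48, 0.08
R0 = Σ lx·mx = 2.98 → 2.98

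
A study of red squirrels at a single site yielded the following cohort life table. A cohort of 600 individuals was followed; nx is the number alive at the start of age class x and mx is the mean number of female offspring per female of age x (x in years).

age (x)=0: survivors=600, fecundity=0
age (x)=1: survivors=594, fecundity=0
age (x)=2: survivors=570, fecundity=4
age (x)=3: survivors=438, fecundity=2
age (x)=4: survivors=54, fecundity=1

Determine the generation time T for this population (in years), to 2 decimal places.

lx = nx/n0 = nx/600: 1, 0.99, 0.95, 0.73, 0.09
lx·mx: 0, 0, 3.8, 1.46, 0.09 → R0 = 5.35
x·lx·mx: 0, 0, 7.6, 4.38, 0.36 → Σ = 12.34
T = 12.34 / 5.35 = 2.306542… → 2.31

2.31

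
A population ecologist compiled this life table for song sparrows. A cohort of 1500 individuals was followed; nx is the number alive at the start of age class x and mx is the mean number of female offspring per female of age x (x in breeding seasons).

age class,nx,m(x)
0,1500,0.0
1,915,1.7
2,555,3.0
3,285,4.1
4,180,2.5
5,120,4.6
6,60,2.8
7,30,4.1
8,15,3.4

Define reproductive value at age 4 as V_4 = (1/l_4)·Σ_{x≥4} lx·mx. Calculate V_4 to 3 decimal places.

7.467

lx = nx/n0 = nx/1500: 1, 0.61, 0.37, 0.19, 0.12, 0.08, 0.04, 0.02, 0.01
lx·mx for x ≥ 4: 0.3, 0.368, 0.112, 0.082, 0.034 → sum = 0.896
V_4 = 0.896 / l_4 = 0.896 / 0.12 = 7.466667… → 7.467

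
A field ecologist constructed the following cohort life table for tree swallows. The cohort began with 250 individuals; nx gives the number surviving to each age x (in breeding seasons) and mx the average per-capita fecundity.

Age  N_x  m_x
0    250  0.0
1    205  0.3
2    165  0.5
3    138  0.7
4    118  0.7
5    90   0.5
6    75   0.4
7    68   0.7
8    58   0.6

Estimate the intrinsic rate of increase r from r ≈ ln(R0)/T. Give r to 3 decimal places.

0.169

lx = nx/n0 = nx/250: 1, 0.82, 0.66, 0.552, 0.472, 0.36, 0.3, 0.272, 0.232
R0 = Σ lx·mx = 0 + 0.246 + 0.33 + 0.3864 + 0.3304 + 0.18 + 0.12 + 0.1904 + 0.1392 = 1.9224
Σ x·lx·mx = 7.4532; T = 7.4532/1.9224 = 3.87703…
r ≈ ln(R0)/T = ln(1.9224)/3.87703… = 0.16858… → 0.169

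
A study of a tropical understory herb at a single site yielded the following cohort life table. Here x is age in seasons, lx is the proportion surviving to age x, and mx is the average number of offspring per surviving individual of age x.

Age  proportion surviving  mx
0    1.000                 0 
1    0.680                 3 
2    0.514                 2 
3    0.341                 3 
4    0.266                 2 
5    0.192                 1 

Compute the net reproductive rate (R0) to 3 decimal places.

lx·mx by age: 0, 2.04, 1.028, 1.023, 0.532, 0.192
R0 = Σ lx·mx = 4.815 → 4.815

4.815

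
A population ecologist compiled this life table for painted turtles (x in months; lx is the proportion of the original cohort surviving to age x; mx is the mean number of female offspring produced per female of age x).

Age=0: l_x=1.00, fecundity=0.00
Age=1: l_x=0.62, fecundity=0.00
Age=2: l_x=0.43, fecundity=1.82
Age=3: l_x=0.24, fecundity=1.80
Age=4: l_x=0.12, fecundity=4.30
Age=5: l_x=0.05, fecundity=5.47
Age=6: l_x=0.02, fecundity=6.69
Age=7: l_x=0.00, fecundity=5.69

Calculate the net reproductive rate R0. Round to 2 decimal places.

2.14

lx·mx by age: 0, 0, 0.7826, 0.432, 0.516, 0.2735, 0.1338, 0
R0 = Σ lx·mx = 2.1379 → 2.14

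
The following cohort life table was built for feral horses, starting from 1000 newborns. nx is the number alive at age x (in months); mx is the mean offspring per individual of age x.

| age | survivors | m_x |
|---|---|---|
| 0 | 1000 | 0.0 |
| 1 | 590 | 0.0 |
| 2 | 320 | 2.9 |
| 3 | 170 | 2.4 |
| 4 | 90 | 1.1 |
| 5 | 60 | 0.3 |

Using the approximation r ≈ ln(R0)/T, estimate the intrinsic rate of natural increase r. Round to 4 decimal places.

0.1522

lx = nx/n0 = nx/1000: 1, 0.59, 0.32, 0.17, 0.09, 0.06
R0 = Σ lx·mx = 0 + 0 + 0.928 + 0.408 + 0.099 + 0.018 = 1.453
Σ x·lx·mx = 3.566; T = 3.566/1.453 = 2.45423…
r ≈ ln(R0)/T = ln(1.453)/2.45423… = 0.152239… → 0.1522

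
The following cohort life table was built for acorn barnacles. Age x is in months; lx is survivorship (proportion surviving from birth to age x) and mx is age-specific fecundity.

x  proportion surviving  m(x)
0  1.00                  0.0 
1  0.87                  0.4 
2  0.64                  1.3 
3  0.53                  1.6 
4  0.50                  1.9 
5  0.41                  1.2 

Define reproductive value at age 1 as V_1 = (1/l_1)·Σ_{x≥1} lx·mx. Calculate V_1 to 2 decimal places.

lx·mx for x ≥ 1: 0.348, 0.832, 0.848, 0.95, 0.492 → sum = 3.47
V_1 = 3.47 / l_1 = 3.47 / 0.87 = 3.988506… → 3.99

3.99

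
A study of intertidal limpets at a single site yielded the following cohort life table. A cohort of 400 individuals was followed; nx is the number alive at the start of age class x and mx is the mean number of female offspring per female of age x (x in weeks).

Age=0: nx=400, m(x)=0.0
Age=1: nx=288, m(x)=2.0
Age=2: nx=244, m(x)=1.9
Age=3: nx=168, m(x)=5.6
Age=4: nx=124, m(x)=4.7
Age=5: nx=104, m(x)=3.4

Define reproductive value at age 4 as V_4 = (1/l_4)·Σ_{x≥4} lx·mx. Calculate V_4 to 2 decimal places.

7.55

lx = nx/n0 = nx/400: 1, 0.72, 0.61, 0.42, 0.31, 0.26
lx·mx for x ≥ 4: 1.457, 0.884 → sum = 2.341
V_4 = 2.341 / l_4 = 2.341 / 0.31 = 7.551613… → 7.55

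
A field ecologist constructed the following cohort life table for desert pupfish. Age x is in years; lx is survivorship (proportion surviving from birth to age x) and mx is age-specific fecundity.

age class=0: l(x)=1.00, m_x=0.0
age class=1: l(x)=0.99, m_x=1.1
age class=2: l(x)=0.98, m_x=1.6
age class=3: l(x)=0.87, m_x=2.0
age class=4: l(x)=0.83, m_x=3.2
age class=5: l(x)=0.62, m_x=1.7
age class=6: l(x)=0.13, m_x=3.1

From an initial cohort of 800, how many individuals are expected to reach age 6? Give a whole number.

Expected survivors = N0 · l_6 = 800 × 0.13 = 104 → 104

104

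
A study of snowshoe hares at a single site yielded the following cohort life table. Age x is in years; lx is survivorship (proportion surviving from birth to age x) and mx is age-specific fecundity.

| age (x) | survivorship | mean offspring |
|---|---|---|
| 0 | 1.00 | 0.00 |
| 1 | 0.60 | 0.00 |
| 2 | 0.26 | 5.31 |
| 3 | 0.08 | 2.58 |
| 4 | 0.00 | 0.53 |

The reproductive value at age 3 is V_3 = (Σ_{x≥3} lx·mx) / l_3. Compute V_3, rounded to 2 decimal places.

lx·mx for x ≥ 3: 0.2064, 0 → sum = 0.2064
V_3 = 0.2064 / l_3 = 0.2064 / 0.08 = 2.58 → 2.58

2.58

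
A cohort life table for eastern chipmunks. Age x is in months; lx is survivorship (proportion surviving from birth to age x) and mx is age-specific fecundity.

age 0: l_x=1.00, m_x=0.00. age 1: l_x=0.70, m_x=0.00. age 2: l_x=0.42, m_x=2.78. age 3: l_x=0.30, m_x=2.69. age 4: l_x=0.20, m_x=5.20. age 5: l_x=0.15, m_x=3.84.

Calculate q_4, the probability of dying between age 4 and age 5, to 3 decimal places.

0.250

q_4 = (l_4 − l_5) / l_4 = (0.2 − 0.15) / 0.2
     = 0.05 / 0.2 = 0.25 → 0.250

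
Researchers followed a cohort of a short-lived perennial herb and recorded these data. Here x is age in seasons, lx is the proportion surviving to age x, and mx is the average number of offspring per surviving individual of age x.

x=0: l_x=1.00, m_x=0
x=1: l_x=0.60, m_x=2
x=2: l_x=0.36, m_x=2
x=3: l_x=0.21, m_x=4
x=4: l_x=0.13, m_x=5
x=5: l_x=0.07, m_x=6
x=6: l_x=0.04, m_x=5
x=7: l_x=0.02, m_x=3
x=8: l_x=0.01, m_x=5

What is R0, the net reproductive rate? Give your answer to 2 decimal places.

lx·mx by age: 0, 1.2, 0.72, 0.84, 0.65, 0.42, 0.2, 0.06, 0.05
R0 = Σ lx·mx = 4.14 → 4.14

4.14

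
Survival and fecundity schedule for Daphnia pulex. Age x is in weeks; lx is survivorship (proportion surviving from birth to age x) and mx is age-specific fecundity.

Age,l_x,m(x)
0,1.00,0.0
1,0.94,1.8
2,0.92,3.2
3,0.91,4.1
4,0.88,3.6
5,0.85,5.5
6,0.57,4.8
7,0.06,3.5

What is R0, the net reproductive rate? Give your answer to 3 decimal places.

lx·mx by age: 0, 1.692, 2.944, 3.731, 3.168, 4.675, 2.736, 0.21
R0 = Σ lx·mx = 19.156 → 19.156

19.156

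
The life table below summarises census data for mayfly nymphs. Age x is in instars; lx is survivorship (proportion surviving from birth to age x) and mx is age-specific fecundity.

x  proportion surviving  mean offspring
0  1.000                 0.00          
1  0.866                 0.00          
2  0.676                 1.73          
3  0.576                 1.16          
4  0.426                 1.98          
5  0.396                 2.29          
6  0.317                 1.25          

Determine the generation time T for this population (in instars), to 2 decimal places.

lx·mx: 0, 0, 1.16948, 0.66816, 0.84348, 0.90684, 0.39625 → R0 = 3.98421
x·lx·mx: 0, 0, 2.33896, 2.00448, 3.37392, 4.5342, 2.3775 → Σ = 14.62906
T = 14.62906 / 3.98421 = 3.671759… → 3.67

3.67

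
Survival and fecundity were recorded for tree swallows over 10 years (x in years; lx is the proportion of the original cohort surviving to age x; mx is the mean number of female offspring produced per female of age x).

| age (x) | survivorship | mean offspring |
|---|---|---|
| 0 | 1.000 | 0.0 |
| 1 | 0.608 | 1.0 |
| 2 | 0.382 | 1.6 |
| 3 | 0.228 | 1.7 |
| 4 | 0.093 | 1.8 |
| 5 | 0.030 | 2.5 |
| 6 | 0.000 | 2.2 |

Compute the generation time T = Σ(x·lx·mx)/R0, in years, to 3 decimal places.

lx·mx: 0, 0.608, 0.6112, 0.3876, 0.1674, 0.075, 0 → R0 = 1.8492
x·lx·mx: 0, 0.608, 1.2224, 1.1628, 0.6696, 0.375, 0 → Σ = 4.0378
T = 4.0378 / 1.8492 = 2.183539… → 2.184

2.184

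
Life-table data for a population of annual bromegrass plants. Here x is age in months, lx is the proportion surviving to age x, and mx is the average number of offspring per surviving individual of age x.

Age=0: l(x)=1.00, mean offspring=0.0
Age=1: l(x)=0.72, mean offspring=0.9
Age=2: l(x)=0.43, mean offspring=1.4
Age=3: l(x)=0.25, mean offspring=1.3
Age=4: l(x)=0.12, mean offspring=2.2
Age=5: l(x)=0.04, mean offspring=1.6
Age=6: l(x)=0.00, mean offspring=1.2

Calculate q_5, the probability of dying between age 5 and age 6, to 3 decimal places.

q_5 = (l_5 − l_6) / l_5 = (0.04 − 0) / 0.04
     = 0.04 / 0.04 = 1 → 1.000

1.000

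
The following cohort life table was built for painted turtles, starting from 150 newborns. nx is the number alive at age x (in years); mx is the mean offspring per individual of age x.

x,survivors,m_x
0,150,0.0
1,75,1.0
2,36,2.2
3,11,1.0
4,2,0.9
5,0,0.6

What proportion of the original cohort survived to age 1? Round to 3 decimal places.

l_1 = n_1/n_0 = 75/150 = 0.5 → 0.500

0.500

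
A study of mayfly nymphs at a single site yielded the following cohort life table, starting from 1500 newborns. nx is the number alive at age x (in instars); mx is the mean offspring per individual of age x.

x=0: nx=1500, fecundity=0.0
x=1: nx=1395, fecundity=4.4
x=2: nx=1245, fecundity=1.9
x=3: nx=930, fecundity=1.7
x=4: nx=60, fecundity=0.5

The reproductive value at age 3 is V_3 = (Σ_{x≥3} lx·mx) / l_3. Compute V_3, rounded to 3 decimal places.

1.732

lx = nx/n0 = nx/1500: 1, 0.93, 0.83, 0.62, 0.04
lx·mx for x ≥ 3: 1.054, 0.02 → sum = 1.074
V_3 = 1.074 / l_3 = 1.074 / 0.62 = 1.732258… → 1.732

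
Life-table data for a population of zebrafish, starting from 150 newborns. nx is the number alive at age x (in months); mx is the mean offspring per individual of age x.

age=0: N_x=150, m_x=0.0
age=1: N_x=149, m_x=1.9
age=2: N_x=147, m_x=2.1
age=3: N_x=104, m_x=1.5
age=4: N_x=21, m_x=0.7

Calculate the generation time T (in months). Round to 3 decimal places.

1.872

lx = nx/n0 = nx/150: 1, 0.99333…, 0.98, 0.69333…, 0.14
lx·mx: 0, 1.887333…, 2.058, 1.04…, 0.098 → R0 = 5.083333…
x·lx·mx: 0, 1.887333…, 4.116, 3.12…, 0.392 → Σ = 9.515333…
T = 9.515333… / 5.083333… = 1.871869… → 1.872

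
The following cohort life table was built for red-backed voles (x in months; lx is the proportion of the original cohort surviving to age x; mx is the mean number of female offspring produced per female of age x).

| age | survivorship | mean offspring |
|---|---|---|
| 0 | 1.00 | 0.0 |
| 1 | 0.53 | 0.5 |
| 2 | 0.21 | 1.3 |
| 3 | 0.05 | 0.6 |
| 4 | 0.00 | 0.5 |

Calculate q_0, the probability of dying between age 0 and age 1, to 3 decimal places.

q_0 = (l_0 − l_1) / l_0 = (1 − 0.53) / 1
     = 0.47 / 1 = 0.47 → 0.470

0.470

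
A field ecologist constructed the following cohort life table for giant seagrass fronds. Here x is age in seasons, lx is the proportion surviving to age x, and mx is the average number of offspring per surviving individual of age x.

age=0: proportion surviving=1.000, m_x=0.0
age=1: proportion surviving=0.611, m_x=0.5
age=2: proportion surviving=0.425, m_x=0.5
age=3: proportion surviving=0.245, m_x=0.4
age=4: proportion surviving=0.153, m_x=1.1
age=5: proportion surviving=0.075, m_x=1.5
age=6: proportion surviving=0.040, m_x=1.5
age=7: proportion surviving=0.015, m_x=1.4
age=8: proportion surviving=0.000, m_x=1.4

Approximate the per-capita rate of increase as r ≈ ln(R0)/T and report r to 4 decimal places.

-0.0079

R0 = Σ lx·mx = 0 + 0.3055 + 0.2125 + 0.098 + 0.1683 + 0.1125 + 0.06 + 0.021 + 0 = 0.9778
Σ x·lx·mx = 2.7672; T = 2.7672/0.9778 = 2.83003…
r ≈ ln(R0)/T = ln(0.9778)/2.83003… = -0.007933… → -0.0079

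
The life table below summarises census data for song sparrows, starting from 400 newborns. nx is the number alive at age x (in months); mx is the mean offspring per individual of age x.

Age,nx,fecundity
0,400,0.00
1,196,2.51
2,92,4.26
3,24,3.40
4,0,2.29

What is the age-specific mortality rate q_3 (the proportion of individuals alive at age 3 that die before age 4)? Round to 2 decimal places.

1.00

lx = nx/n0 = nx/400: 1, 0.49, 0.23, 0.06, 0
q_3 = (l_3 − l_4) / l_3 = (0.06 − 0) / 0.06
     = 0.06 / 0.06 = 1 → 1.00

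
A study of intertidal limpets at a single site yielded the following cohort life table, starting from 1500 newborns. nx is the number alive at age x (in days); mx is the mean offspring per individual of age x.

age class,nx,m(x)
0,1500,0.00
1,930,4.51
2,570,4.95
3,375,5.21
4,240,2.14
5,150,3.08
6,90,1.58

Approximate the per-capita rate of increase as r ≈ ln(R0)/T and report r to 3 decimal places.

lx = nx/n0 = nx/1500: 1, 0.62, 0.38, 0.25, 0.16, 0.1, 0.06
R0 = Σ lx·mx = 0 + 2.7962 + 1.881 + 1.3025 + 0.3424 + 0.308 + 0.0948 = 6.7249
Σ x·lx·mx = 13.9441; T = 13.9441/6.7249 = 2.0735…
r ≈ ln(R0)/T = ln(6.7249)/2.0735… = 0.91913… → 0.919

0.919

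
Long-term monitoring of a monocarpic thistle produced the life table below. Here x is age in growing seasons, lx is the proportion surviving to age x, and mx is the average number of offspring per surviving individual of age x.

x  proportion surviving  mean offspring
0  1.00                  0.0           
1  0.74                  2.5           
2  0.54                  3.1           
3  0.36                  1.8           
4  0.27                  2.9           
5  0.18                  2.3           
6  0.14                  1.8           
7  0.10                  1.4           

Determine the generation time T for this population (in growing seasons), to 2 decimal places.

lx·mx: 0, 1.85, 1.674, 0.648, 0.783, 0.414, 0.252, 0.14 → R0 = 5.761
x·lx·mx: 0, 1.85, 3.348, 1.944, 3.132, 2.07, 1.512, 0.98 → Σ = 14.836
T = 14.836 / 5.761 = 2.575247… → 2.58

2.58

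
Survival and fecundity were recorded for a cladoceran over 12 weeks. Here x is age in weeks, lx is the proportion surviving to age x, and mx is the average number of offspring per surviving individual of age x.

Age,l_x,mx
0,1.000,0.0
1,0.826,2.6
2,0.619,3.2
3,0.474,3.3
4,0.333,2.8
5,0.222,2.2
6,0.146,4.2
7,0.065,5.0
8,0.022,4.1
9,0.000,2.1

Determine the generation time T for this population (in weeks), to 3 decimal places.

lx·mx: 0, 2.1476, 1.9808, 1.5642, 0.9324, 0.4884, 0.6132, 0.325, 0.0902, 0 → R0 = 8.1418
x·lx·mx: 0, 2.1476, 3.9616, 4.6926, 3.7296, 2.442, 3.6792, 2.275, 0.7216, 0 → Σ = 23.6492
T = 23.6492 / 8.1418 = 2.904665… → 2.905

2.905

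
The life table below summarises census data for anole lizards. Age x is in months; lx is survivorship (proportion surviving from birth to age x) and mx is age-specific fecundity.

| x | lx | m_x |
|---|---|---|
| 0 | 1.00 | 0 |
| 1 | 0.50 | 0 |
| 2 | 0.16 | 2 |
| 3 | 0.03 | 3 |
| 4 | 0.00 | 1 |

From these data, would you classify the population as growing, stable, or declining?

declining

R0 = Σ lx·mx = 0 + 0 + 0.32 + 0.09 + 0 = 0.41
R0 < 1, so the population is declining.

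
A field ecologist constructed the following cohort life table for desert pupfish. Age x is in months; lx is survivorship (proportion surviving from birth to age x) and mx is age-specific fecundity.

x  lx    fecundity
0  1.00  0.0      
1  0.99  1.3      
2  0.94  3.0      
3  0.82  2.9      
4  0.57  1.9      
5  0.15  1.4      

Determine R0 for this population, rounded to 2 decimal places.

7.78

lx·mx by age: 0, 1.287, 2.82, 2.378, 1.083, 0.21
R0 = Σ lx·mx = 7.778 → 7.78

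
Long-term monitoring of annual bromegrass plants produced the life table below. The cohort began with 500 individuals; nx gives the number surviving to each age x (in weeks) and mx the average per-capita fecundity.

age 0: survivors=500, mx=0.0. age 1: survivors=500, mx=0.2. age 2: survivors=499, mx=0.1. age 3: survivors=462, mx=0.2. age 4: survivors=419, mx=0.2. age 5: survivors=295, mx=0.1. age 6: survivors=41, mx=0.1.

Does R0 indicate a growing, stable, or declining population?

lx = nx/n0 = nx/500: 1, 1, 0.998, 0.924, 0.838, 0.59, 0.082
R0 = Σ lx·mx = 0 + 0.2 + 0.0998 + 0.1848 + 0.1676 + 0.059 + 0.0082 = 0.7194
R0 < 1, so the population is declining.

declining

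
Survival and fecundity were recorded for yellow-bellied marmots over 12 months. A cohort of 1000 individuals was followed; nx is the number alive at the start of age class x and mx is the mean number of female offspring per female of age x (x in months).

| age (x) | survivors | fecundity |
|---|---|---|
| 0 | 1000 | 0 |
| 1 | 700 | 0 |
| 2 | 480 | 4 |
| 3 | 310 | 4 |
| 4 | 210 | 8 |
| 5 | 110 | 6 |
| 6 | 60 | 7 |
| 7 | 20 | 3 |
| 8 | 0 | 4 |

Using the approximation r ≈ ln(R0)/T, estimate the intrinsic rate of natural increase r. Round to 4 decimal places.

0.5212

lx = nx/n0 = nx/1000: 1, 0.7, 0.48, 0.31, 0.21, 0.11, 0.06, 0.02, 0
R0 = Σ lx·mx = 0 + 0 + 1.92 + 1.24 + 1.68 + 0.66 + 0.42 + 0.06 + 0 = 5.98
Σ x·lx·mx = 20.52; T = 20.52/5.98 = 3.43144…
r ≈ ln(R0)/T = ln(5.98)/3.43144… = 0.521187… → 0.5212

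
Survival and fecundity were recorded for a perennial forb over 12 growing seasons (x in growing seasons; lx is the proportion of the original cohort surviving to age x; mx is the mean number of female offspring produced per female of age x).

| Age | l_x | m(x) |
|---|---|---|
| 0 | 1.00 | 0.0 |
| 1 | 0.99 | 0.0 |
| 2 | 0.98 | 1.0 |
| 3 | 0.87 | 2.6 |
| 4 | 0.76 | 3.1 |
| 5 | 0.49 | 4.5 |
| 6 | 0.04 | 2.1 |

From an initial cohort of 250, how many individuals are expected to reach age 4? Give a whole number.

190

Expected survivors = N0 · l_4 = 250 × 0.76 = 190 → 190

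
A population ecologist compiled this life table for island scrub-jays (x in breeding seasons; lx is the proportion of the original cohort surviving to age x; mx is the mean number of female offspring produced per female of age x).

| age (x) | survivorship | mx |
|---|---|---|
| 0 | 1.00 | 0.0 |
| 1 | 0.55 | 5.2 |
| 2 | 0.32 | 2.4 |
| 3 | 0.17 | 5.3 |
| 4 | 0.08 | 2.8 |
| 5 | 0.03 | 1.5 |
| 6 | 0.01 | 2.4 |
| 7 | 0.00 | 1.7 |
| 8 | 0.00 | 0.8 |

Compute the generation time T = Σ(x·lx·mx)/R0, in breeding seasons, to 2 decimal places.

lx·mx: 0, 2.86, 0.768, 0.901, 0.224, 0.045, 0.024, 0, 0 → R0 = 4.822
x·lx·mx: 0, 2.86, 1.536, 2.703, 0.896, 0.225, 0.144, 0, 0 → Σ = 8.364
T = 8.364 / 4.822 = 1.73455… → 1.73

1.73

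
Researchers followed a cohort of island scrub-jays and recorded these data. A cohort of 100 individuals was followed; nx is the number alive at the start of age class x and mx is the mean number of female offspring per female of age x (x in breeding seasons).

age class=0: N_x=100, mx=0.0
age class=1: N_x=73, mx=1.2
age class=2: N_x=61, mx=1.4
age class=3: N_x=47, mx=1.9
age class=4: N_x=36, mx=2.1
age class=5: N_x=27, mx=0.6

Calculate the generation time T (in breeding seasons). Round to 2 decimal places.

2.57

lx = nx/n0 = nx/100: 1, 0.73, 0.61, 0.47, 0.36, 0.27
lx·mx: 0, 0.876, 0.854, 0.893, 0.756, 0.162 → R0 = 3.541
x·lx·mx: 0, 0.876, 1.708, 2.679, 3.024, 0.81 → Σ = 9.097
T = 9.097 / 3.541 = 2.569048… → 2.57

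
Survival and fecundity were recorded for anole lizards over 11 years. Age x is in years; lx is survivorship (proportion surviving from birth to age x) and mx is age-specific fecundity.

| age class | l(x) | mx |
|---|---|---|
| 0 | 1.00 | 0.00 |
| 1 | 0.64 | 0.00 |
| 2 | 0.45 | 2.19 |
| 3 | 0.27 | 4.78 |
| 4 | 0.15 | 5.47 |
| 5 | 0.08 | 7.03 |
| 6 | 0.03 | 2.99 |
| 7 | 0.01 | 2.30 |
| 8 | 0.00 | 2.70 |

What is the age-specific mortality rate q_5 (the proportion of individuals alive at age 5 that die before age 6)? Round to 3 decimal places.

q_5 = (l_5 − l_6) / l_5 = (0.08 − 0.03) / 0.08
     = 0.05 / 0.08 = 0.625 → 0.625

0.625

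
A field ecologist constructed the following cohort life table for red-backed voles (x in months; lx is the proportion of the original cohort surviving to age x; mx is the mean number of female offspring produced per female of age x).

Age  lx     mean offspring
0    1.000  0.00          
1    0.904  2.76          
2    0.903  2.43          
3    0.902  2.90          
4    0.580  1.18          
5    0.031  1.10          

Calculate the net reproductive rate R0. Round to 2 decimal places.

8.02

lx·mx by age: 0, 2.49504, 2.19429, 2.6158, 0.6844, 0.0341
R0 = Σ lx·mx = 8.02363 → 8.02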